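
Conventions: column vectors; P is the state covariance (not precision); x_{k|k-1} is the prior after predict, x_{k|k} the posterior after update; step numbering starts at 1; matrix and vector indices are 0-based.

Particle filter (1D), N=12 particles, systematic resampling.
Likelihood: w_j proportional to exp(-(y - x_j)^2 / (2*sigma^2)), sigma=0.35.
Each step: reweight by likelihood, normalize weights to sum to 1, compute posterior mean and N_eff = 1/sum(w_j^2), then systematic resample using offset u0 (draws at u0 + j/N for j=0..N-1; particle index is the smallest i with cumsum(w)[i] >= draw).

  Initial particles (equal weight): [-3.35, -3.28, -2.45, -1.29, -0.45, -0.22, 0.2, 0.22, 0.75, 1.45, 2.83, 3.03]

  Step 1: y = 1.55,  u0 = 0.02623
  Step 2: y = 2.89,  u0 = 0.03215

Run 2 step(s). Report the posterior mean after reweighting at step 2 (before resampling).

step 1: w=[0.0000, 0.0000, 0.0000, 0.0000, 0.0000, 0.0000, 0.0006, 0.0007, 0.0708, 0.9266, 0.0012, 0.0001]  mean=1.4007  Neff=1.1580  idx=[8, 9, 9, 9, 9, 9, 9, 9, 9, 9, 9, 9]
step 2: w=[0.0000, 0.0909, 0.0909, 0.0909, 0.0909, 0.0909, 0.0909, 0.0909, 0.0909, 0.0909, 0.0909, 0.0909]  mean=1.4500  Neff=11.0001  idx=[1, 2, 3, 4, 5, 5, 6, 7, 8, 9, 10, 11]

post_mean = 1.4500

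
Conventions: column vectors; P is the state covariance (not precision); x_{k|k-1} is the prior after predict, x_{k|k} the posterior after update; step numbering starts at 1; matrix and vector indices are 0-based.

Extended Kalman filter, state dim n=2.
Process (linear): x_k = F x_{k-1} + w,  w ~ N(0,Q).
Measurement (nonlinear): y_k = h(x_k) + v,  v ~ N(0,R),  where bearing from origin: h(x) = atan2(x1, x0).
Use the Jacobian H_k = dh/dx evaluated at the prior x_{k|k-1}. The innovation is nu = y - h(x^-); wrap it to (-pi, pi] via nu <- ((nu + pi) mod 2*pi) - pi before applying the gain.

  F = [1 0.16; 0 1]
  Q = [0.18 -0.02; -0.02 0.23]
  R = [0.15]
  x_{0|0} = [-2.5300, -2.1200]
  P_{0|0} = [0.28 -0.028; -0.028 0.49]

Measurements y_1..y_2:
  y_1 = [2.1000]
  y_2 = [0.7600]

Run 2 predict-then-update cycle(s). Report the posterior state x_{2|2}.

x_post = [-3.5335, 1.8684]

step 1: x^-=[-2.8692, -2.1200]  P^-=[0.4636 0.0304; 0.0304 0.7200]  H_jac=[0.1666 -0.2254]  S=[0.1972]  K=[0.3569; -0.7976]  nu=[-1.6779]  x^+=[-3.4680, -0.7818]  P^+=[0.4385 0.0865; 0.0865 0.5946]
step 2: x^-=[-3.5931, -0.7818]  P^-=[0.6614 0.1617; 0.1617 0.8246]  H_jac=[0.0578 -0.2657]  S=[0.2055]  K=[-0.0230; -1.0209]  nu=[-2.5958]  x^+=[-3.5335, 1.8684]  P^+=[0.6613 0.1568; 0.1568 0.6104]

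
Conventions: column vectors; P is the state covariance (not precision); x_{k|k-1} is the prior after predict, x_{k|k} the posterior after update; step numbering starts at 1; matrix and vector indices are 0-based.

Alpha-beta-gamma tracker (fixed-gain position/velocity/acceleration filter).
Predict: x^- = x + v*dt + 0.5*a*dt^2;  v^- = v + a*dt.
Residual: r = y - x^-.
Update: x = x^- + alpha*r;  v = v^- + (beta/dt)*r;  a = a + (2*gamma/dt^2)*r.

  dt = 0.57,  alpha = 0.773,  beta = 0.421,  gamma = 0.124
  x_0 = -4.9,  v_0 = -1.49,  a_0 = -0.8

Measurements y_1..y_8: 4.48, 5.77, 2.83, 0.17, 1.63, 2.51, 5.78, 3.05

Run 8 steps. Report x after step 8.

step 1: x_pred=-5.8793  r=10.3593  x^+=2.1284  v^+=5.7053  a^+=7.1073
step 2: x_pred=6.5351  r=-0.7651  x^+=5.9437  v^+=9.1914  a^+=6.5234
step 3: x_pred=12.2425  r=-9.4125  x^+=4.9666  v^+=5.9577  a^+=-0.6613
step 4: x_pred=8.2551  r=-8.0851  x^+=2.0053  v^+=-0.3909  a^+=-6.8328
step 5: x_pred=0.6725  r=0.9575  x^+=1.4127  v^+=-3.5784  a^+=-6.1019
step 6: x_pred=-1.6183  r=4.1283  x^+=1.5729  v^+=-4.0073  a^+=-2.9508
step 7: x_pred=-1.1907  r=6.9707  x^+=4.1977  v^+=-0.5408  a^+=2.3700
step 8: x_pred=4.2744  r=-1.2244  x^+=3.3279  v^+=-0.0942  a^+=1.4354

x_post = 3.3279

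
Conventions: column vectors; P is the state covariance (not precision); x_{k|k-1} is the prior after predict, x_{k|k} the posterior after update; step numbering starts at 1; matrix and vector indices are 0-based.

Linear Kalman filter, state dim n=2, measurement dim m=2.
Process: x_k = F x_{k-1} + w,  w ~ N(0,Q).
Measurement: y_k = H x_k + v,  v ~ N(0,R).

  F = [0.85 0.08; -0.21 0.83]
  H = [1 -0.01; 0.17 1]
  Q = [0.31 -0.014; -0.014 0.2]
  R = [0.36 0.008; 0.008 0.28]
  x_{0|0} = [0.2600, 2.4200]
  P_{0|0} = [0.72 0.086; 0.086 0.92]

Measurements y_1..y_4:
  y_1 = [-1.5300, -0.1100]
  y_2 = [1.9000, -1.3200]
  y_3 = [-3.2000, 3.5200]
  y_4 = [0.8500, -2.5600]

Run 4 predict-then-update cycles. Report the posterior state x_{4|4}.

step 1: x^-=[0.4146, 1.9540]  P^-=[0.8478 -0.0222; -0.0222 0.8356]  S=[1.2083 0.1216; 0.1216 1.1325]  K=[0.6985 0.0327; -0.1003 0.7452]  nu=[-1.9251, -2.1345]  x^+=[-0.9998, 0.5564]  P^+=[0.2514 -0.0280; -0.0280 0.2126]
step 2: x^-=[-0.8053, 0.6718]  P^-=[0.4892 -0.0641; -0.0641 0.3673]  S=[0.8505 0.0235; 0.0235 0.6397]  K=[0.5757 0.0087; -0.0952 0.5607]  nu=[2.7120, -1.8549]  x^+=[0.7399, -0.6264]  P^+=[0.2070 -0.0282; -0.0282 0.1610]
step 3: x^-=[0.5788, -0.6753]  P^-=[0.4568 -0.0597; -0.0597 0.3299]  S=[0.8180 0.0228; 0.0228 0.6028]  K=[0.5589 0.0087; -0.0918 0.5339]  nu=[-3.7856, 4.0969]  x^+=[-1.5012, 1.8597]  P^+=[0.2010 -0.0273; -0.0273 0.1534]
step 4: x^-=[-1.1273, 1.8588]  P^-=[0.4525 -0.0585; -0.0585 0.3240]  S=[0.8137 0.0233; 0.0233 0.5972]  K=[0.5566 0.0092; -0.0910 0.5295]  nu=[1.9959, -4.2272]  x^+=[-0.0553, -0.5610]  P^+=[0.2002 -0.0270; -0.0270 0.1521]

x_post = [-0.0553, -0.5610]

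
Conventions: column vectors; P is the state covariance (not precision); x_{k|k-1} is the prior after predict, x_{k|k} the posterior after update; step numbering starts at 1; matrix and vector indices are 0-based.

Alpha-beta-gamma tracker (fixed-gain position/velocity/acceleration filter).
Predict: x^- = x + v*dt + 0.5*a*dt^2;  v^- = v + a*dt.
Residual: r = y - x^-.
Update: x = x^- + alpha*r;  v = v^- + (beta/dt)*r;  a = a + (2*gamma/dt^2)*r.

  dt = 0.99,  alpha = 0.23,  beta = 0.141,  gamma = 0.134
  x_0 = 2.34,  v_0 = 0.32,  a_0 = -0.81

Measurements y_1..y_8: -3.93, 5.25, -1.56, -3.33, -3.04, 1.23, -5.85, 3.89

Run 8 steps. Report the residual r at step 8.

step 1: x_pred=2.2599  r=-6.1899  x^+=0.8362  v^+=-1.3635  a^+=-2.5026
step 2: x_pred=-1.7400  r=6.9900  x^+=-0.1323  v^+=-2.8455  a^+=-0.5912
step 3: x_pred=-3.2391  r=1.6791  x^+=-2.8529  v^+=-3.1916  a^+=-0.1321
step 4: x_pred=-6.0773  r=2.7473  x^+=-5.4454  v^+=-2.9311  a^+=0.6192
step 5: x_pred=-8.0438  r=5.0038  x^+=-6.8929  v^+=-1.6055  a^+=1.9874
step 6: x_pred=-7.5084  r=8.7384  x^+=-5.4986  v^+=1.6066  a^+=4.3768
step 7: x_pred=-1.7631  r=-4.0869  x^+=-2.7031  v^+=5.3576  a^+=3.2593
step 8: x_pred=4.1982  r=-0.3082  x^+=4.1273  v^+=8.5405  a^+=3.1751

resid = -0.3082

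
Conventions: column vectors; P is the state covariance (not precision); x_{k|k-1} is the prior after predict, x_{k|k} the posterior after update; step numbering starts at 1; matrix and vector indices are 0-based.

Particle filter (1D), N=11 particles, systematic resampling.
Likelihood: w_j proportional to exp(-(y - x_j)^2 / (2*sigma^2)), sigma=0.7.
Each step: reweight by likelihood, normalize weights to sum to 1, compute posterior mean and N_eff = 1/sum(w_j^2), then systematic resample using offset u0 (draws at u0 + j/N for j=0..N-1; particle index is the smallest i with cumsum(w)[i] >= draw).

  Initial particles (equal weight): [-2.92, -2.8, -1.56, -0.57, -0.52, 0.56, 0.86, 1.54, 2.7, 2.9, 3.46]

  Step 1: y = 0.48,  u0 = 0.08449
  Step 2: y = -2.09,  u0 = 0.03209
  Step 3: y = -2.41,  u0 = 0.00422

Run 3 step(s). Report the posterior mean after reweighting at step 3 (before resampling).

step 1: w=[0.0000, 0.0000, 0.0050, 0.1126, 0.1250, 0.3446, 0.2994, 0.1102, 0.0023, 0.0009, 0.0000]  mean=0.4920  Neff=4.0182  idx=[3, 4, 5, 5, 5, 5, 6, 6, 6, 7, 7]
step 2: w=[0.5288, 0.4516, 0.0043, 0.0043, 0.0043, 0.0043, 0.0008, 0.0008, 0.0008, 0.0000, 0.0000]  mean=-0.5245  Neff=2.0677  idx=[0, 0, 0, 0, 0, 0, 1, 1, 1, 1, 1]
step 3: w=[0.0987, 0.0987, 0.0987, 0.0987, 0.0987, 0.0987, 0.0816, 0.0816, 0.0816, 0.0816, 0.0816]  mean=-0.5496  Neff=10.9043  idx=[0, 0, 1, 2, 3, 4, 5, 6, 7, 8, 9]

post_mean = -0.5496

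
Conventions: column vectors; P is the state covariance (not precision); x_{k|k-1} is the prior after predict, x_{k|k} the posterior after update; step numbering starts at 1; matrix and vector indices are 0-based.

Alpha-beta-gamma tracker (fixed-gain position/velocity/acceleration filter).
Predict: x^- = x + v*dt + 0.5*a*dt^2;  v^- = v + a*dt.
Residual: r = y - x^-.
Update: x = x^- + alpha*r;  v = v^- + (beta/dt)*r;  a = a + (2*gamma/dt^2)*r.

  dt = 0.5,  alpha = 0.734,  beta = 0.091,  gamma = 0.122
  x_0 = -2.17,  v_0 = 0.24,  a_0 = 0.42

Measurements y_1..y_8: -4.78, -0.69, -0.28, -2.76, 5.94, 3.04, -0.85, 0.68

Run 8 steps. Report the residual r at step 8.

resid = -3.3833

step 1: x_pred=-1.9975  r=-2.7825  x^+=-4.0399  v^+=-0.0564  a^+=-2.2957
step 2: x_pred=-4.3550  r=3.6650  x^+=-1.6649  v^+=-0.5372  a^+=1.2813
step 3: x_pred=-1.7733  r=1.4933  x^+=-0.6772  v^+=0.3752  a^+=2.7389
step 4: x_pred=-0.1473  r=-2.6127  x^+=-2.0650  v^+=1.2691  a^+=0.1888
step 5: x_pred=-1.4068  r=7.3468  x^+=3.9857  v^+=2.7007  a^+=7.3593
step 6: x_pred=6.2560  r=-3.2160  x^+=3.8955  v^+=5.7950  a^+=4.2205
step 7: x_pred=7.3205  r=-8.1705  x^+=1.3234  v^+=6.4183  a^+=-3.7539
step 8: x_pred=4.0633  r=-3.3833  x^+=1.5799  v^+=3.9256  a^+=-7.0560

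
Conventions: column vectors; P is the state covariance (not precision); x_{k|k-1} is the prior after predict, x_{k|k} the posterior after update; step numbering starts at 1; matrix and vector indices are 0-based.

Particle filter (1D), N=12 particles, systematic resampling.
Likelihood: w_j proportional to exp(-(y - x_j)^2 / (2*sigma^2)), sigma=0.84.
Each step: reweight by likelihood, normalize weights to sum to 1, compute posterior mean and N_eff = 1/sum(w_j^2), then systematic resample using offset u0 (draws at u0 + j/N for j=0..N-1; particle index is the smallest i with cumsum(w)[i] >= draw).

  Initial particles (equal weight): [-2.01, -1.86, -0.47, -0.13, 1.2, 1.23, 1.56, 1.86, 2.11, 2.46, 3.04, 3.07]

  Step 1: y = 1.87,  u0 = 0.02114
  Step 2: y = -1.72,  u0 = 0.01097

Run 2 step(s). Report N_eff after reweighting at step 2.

N_eff = 4.0749

step 1: w=[0.0000, 0.0000, 0.0035, 0.0098, 0.1219, 0.1253, 0.1565, 0.1675, 0.1608, 0.1309, 0.0635, 0.0604]  mean=1.8927  Neff=7.4704  idx=[4, 4, 5, 6, 6, 7, 7, 8, 8, 9, 9, 10]
step 2: w=[0.2925, 0.2925, 0.2582, 0.0601, 0.0601, 0.0140, 0.0140, 0.0038, 0.0038, 0.0005, 0.0005, 0.0000]  mean=1.2777  Neff=4.0749  idx=[0, 0, 0, 0, 1, 1, 1, 2, 2, 2, 3, 4]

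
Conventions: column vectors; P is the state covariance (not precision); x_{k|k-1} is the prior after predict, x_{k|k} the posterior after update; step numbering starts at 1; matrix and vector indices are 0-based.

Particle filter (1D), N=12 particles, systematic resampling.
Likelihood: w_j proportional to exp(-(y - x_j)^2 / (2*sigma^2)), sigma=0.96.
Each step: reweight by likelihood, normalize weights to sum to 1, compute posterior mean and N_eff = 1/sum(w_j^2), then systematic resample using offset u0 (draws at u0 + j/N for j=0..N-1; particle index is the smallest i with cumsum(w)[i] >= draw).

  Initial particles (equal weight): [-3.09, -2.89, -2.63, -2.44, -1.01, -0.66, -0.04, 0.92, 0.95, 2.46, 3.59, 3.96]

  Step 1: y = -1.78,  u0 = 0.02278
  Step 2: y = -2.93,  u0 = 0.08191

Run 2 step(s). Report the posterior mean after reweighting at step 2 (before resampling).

post_mean = -2.6039

step 1: w=[0.1028, 0.1337, 0.1763, 0.2060, 0.1891, 0.1321, 0.0505, 0.0050, 0.0046, 0.0000, 0.0000, 0.0000]  mean=-1.9414  Neff=6.3396  idx=[0, 1, 1, 2, 2, 3, 3, 3, 4, 4, 5, 5]
step 2: w=[0.1246, 0.1262, 0.1262, 0.1203, 0.1203, 0.1109, 0.1109, 0.1109, 0.0171, 0.0171, 0.0077, 0.0077]  mean=-2.6039  Neff=8.7765  idx=[0, 1, 1, 2, 3, 4, 4, 5, 6, 6, 7, 11]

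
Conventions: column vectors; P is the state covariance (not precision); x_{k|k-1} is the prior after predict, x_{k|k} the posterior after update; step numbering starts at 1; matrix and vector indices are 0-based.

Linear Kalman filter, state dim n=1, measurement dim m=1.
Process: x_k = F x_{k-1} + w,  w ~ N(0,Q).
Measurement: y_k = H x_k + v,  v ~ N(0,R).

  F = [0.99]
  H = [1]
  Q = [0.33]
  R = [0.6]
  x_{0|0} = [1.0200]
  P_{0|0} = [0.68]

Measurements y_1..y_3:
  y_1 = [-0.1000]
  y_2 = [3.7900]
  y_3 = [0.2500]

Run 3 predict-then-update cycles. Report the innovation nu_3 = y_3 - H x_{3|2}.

step 1: x^-=[1.0098]  P^-=[0.9965]  S=[1.5965]  K=[0.6242]  nu=[-1.1098]  x^+=[0.3171]  P^+=[0.3745]
step 2: x^-=[0.3139]  P^-=[0.6970]  S=[1.2970]  K=[0.5374]  nu=[3.4761]  x^+=[2.1820]  P^+=[0.3224]
step 3: x^-=[2.1602]  P^-=[0.6460]  S=[1.2460]  K=[0.5185]  nu=[-1.9102]  x^+=[1.1698]  P^+=[0.3111]

innov = [-1.9102]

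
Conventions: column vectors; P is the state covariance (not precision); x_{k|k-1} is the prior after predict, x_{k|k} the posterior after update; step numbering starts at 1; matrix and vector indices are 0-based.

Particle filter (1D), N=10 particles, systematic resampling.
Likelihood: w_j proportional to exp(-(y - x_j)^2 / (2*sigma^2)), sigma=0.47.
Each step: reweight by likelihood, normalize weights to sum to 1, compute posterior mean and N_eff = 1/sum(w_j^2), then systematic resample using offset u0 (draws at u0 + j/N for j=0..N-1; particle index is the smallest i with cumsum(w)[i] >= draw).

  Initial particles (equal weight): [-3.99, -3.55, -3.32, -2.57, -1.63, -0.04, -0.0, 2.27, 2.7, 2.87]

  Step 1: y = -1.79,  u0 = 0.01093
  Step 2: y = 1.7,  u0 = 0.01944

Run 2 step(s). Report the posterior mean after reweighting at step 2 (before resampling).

post_mean = -1.6300

step 1: w=[0.0000, 0.0007, 0.0042, 0.2096, 0.7841, 0.0008, 0.0006, 0.0000, 0.0000, 0.0000]  mean=-1.8333  Neff=1.5181  idx=[3, 3, 3, 4, 4, 4, 4, 4, 4, 4]
step 2: w=[0.0000, 0.0000, 0.0000, 0.1429, 0.1429, 0.1429, 0.1429, 0.1429, 0.1429, 0.1429]  mean=-1.6300  Neff=7.0000  idx=[3, 3, 4, 5, 5, 6, 7, 8, 8, 9]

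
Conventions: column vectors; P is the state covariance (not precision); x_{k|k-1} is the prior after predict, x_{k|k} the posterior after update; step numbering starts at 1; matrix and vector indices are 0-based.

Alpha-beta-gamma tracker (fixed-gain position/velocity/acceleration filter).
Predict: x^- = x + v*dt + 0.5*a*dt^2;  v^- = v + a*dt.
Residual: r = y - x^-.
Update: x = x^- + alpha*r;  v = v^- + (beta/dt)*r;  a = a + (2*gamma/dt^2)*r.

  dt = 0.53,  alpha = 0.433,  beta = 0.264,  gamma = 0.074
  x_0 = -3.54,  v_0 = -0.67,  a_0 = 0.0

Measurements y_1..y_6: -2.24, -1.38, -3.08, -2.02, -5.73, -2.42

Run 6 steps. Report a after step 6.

step 1: x_pred=-3.8951  r=1.6551  x^+=-3.1784  v^+=0.1544  a^+=0.8720
step 2: x_pred=-2.9741  r=1.5941  x^+=-2.2839  v^+=1.4107  a^+=1.7119
step 3: x_pred=-1.2958  r=-1.7842  x^+=-2.0683  v^+=1.4292  a^+=0.7719
step 4: x_pred=-1.2024  r=-0.8176  x^+=-1.5564  v^+=1.4311  a^+=0.3411
step 5: x_pred=-0.7501  r=-4.9799  x^+=-2.9064  v^+=-0.8687  a^+=-2.2827
step 6: x_pred=-3.6874  r=1.2674  x^+=-3.1386  v^+=-1.4472  a^+=-1.6150

a_post = -1.6150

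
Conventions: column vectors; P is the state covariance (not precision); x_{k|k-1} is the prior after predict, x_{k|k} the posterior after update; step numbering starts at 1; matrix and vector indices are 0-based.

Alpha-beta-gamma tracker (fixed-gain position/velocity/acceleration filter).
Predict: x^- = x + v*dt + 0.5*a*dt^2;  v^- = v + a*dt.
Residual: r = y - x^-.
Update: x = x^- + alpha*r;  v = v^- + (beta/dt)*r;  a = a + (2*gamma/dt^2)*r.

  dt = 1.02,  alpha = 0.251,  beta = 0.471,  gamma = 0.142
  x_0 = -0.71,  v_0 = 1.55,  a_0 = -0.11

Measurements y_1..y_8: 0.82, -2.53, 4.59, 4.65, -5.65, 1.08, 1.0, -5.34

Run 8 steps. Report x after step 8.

step 1: x_pred=0.8138  r=0.0062  x^+=0.8153  v^+=1.4407  a^+=-0.1083
step 2: x_pred=2.2285  r=-4.7585  x^+=1.0341  v^+=-0.8671  a^+=-1.4072
step 3: x_pred=-0.5824  r=5.1724  x^+=0.7159  v^+=0.0859  a^+=0.0047
step 4: x_pred=0.8060  r=3.8440  x^+=1.7708  v^+=1.8657  a^+=1.0540
step 5: x_pred=4.2222  r=-9.8722  x^+=1.7443  v^+=-1.6178  a^+=-1.6408
step 6: x_pred=-0.7595  r=1.8395  x^+=-0.2978  v^+=-2.4421  a^+=-1.1387
step 7: x_pred=-3.3810  r=4.3810  x^+=-2.2814  v^+=-1.5806  a^+=0.0572
step 8: x_pred=-3.8638  r=-1.4762  x^+=-4.2343  v^+=-2.2039  a^+=-0.3458

x_post = -4.2343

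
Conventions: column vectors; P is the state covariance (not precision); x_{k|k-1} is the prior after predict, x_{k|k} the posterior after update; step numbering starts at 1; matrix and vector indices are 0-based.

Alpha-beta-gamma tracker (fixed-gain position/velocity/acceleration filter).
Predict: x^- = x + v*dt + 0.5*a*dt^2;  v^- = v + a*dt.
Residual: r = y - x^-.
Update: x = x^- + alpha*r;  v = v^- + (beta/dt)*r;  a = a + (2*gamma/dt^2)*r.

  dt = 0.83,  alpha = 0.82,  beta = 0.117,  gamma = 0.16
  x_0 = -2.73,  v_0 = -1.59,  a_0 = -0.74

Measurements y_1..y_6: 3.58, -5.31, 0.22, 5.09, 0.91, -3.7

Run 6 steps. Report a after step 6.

a_post = -3.7566

step 1: x_pred=-4.3046  r=7.8846  x^+=2.1608  v^+=-1.0928  a^+=2.9225
step 2: x_pred=2.2604  r=-7.5704  x^+=-3.9473  v^+=0.2657  a^+=-0.5941
step 3: x_pred=-3.9314  r=4.1514  x^+=-0.5273  v^+=0.3579  a^+=1.3343
step 4: x_pred=0.2294  r=4.8606  x^+=4.2151  v^+=2.1505  a^+=3.5921
step 5: x_pred=7.2373  r=-6.3273  x^+=2.0489  v^+=4.2400  a^+=0.6530
step 6: x_pred=5.7931  r=-9.4931  x^+=-1.9913  v^+=3.4438  a^+=-3.7566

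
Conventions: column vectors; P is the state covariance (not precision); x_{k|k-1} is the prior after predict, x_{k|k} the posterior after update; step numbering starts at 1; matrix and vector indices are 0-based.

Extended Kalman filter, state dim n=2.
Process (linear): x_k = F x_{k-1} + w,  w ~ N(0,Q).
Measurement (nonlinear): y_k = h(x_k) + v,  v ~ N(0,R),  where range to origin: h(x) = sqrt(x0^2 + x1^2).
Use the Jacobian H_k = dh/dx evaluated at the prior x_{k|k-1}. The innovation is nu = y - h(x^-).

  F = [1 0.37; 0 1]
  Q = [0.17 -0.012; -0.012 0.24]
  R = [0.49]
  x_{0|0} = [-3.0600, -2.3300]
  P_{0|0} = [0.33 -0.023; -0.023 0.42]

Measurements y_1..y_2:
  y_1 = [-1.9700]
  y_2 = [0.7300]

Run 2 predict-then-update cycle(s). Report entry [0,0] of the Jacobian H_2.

H_jac[0,0] = -0.9895

step 1: x^-=[-3.9221, -2.3300]  P^-=[0.5405 0.1204; 0.1204 0.6600]  H_jac=[-0.8597 -0.5107]  S=[1.1674]  K=[-0.4507; -0.3774]  nu=[-6.5320]  x^+=[-0.9780, 0.1353]  P^+=[0.3033 -0.0782; -0.0782 0.4937]
step 2: x^-=[-0.9280, 0.1353]  P^-=[0.4831 0.0925; 0.0925 0.7337]  H_jac=[-0.9895 0.1443]  S=[0.9519]  K=[-0.4882; 0.0151]  nu=[-0.2078]  x^+=[-0.8265, 0.1322]  P^+=[0.2562 0.0995; 0.0995 0.7335]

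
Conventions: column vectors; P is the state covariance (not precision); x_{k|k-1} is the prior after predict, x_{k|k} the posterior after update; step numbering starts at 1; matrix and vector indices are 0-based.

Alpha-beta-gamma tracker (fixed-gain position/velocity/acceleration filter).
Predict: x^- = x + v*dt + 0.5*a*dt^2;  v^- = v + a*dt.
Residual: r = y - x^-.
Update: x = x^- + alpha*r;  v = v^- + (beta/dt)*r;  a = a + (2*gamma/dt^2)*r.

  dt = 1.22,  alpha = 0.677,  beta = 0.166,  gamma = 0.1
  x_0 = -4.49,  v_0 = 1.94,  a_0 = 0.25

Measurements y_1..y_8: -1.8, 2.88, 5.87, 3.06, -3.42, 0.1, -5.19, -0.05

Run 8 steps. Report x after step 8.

x_post = -3.9484

step 1: x_pred=-1.9372  r=0.1372  x^+=-1.8443  v^+=2.2637  a^+=0.2684
step 2: x_pred=1.1171  r=1.7629  x^+=2.3106  v^+=2.8310  a^+=0.5053
step 3: x_pred=6.1405  r=-0.2705  x^+=5.9574  v^+=3.4107  a^+=0.4690
step 4: x_pred=10.4674  r=-7.4074  x^+=5.4526  v^+=2.9749  a^+=-0.5264
step 5: x_pred=8.6903  r=-12.1103  x^+=0.4916  v^+=0.6849  a^+=-2.1537
step 6: x_pred=-0.2755  r=0.3755  x^+=-0.0213  v^+=-1.8914  a^+=-2.1032
step 7: x_pred=-3.8941  r=-1.2959  x^+=-4.7714  v^+=-4.6337  a^+=-2.2774
step 8: x_pred=-12.1193  r=12.0693  x^+=-3.9484  v^+=-5.7698  a^+=-0.6556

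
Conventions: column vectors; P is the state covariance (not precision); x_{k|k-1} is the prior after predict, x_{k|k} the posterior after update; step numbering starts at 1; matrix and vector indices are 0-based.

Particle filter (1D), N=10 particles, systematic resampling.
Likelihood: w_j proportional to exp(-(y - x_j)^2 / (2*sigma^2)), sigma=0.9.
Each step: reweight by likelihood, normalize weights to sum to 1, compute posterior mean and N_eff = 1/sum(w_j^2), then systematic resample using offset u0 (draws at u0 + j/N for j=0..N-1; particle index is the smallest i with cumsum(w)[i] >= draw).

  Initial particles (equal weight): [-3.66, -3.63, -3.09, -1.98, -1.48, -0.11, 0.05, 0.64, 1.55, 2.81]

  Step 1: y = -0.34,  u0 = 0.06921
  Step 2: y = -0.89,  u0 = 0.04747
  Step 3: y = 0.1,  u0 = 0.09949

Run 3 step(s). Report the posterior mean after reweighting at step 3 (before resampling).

post_mean = -0.1632

step 1: w=[0.0003, 0.0004, 0.0029, 0.0595, 0.1404, 0.3031, 0.2851, 0.1731, 0.0345, 0.0007]  mean=-0.1903  Neff=4.3953  idx=[4, 4, 5, 5, 5, 6, 6, 6, 7, 8]
step 2: w=[0.1422, 0.1422, 0.1211, 0.1211, 0.1211, 0.1022, 0.1022, 0.1022, 0.0415, 0.0045]  mean=-0.4119  Neff=8.5147  idx=[0, 1, 1, 2, 3, 4, 4, 5, 6, 7]
step 3: w=[0.0284, 0.0284, 0.0284, 0.1292, 0.1292, 0.1292, 0.1292, 0.1326, 0.1326, 0.1326]  mean=-0.1632  Neff=8.1990  idx=[3, 3, 4, 5, 6, 6, 7, 8, 9, 9]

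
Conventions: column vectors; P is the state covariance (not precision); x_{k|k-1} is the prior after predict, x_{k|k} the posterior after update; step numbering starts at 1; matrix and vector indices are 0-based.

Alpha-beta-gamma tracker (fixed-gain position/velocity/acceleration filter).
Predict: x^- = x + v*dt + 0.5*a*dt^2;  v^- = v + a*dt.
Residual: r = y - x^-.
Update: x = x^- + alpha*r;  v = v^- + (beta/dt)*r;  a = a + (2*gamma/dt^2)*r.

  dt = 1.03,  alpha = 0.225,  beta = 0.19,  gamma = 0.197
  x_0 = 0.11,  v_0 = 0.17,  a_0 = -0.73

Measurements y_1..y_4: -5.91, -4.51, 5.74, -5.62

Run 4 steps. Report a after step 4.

step 1: x_pred=-0.1021  r=-5.8079  x^+=-1.4089  v^+=-1.6533  a^+=-2.8869
step 2: x_pred=-4.6431  r=0.1331  x^+=-4.6132  v^+=-4.6022  a^+=-2.8375
step 3: x_pred=-10.8586  r=16.5986  x^+=-7.1239  v^+=-4.4630  a^+=3.3270
step 4: x_pred=-9.9560  r=4.3360  x^+=-8.9804  v^+=-0.2364  a^+=4.9373

a_post = 4.9373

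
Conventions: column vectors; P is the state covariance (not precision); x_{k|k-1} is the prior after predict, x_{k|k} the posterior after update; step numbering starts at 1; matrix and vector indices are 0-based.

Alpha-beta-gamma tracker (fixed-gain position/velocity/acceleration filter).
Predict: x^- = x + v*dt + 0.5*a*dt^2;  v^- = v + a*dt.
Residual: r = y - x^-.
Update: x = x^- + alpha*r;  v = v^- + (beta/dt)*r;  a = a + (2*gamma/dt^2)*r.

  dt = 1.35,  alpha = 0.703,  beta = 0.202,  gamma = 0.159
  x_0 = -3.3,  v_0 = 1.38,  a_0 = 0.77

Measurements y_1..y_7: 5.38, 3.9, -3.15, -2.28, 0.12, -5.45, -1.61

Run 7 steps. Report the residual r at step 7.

step 1: x_pred=-0.7353  r=6.1153  x^+=3.5637  v^+=3.3345  a^+=1.8370
step 2: x_pred=9.7394  r=-5.8394  x^+=5.6343  v^+=4.9408  a^+=0.8182
step 3: x_pred=13.0499  r=-16.1999  x^+=1.6614  v^+=3.6213  a^+=-2.0085
step 4: x_pred=4.7199  r=-6.9999  x^+=-0.2010  v^+=-0.1376  a^+=-3.2299
step 5: x_pred=-3.3300  r=3.4500  x^+=-0.9046  v^+=-3.9817  a^+=-2.6279
step 6: x_pred=-8.6746  r=3.2246  x^+=-6.4077  v^+=-7.0469  a^+=-2.0653
step 7: x_pred=-17.8029  r=16.1929  x^+=-6.4193  v^+=-7.4120  a^+=0.7602

resid = 16.1929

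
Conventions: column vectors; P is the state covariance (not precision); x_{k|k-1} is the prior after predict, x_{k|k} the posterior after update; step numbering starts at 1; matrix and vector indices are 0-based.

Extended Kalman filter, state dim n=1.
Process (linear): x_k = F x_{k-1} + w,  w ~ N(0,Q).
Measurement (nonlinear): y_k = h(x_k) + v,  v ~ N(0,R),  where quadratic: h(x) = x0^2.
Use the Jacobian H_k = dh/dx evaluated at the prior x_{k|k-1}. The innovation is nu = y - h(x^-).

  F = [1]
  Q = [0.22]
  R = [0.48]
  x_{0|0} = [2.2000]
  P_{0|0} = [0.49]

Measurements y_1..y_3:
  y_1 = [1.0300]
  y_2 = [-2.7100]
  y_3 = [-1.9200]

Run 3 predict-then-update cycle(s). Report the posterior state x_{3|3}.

step 1: x^-=[2.2000]  P^-=[0.7100]  H_jac=[4.4000]  S=[14.2256]  K=[0.2196]  nu=[-3.8100]  x^+=[1.3633]  P^+=[0.0240]
step 2: x^-=[1.3633]  P^-=[0.2440]  H_jac=[2.7266]  S=[2.2937]  K=[0.2900]  nu=[-4.5686]  x^+=[0.0384]  P^+=[0.0511]
step 3: x^-=[0.0384]  P^-=[0.2711]  H_jac=[0.0768]  S=[0.4816]  K=[0.0432]  nu=[-1.9215]  x^+=[-0.0446]  P^+=[0.2702]

x_post = [-0.0446]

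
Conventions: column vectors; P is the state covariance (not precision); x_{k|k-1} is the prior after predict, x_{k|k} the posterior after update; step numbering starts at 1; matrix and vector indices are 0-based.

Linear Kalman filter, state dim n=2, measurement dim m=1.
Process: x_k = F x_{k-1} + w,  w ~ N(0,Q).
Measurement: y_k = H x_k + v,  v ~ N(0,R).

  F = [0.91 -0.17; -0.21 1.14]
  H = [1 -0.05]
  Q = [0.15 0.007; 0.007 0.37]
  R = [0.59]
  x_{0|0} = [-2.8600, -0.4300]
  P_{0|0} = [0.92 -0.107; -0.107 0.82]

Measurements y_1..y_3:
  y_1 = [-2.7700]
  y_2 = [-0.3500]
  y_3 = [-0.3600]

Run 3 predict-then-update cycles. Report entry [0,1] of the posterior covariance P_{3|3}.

step 1: x^-=[-2.5295, 0.1104]  P^-=[0.9687 -0.4425; -0.4425 1.5275]  S=[1.6067]  K=[0.6166; -0.3230]  nu=[-0.2350]  x^+=[-2.6744, 0.1863]  P^+=[0.3577 -0.1226; -0.1226 1.3599]
step 2: x^-=[-2.4654, 0.7740]  P^-=[0.5234 -0.4564; -0.4564 2.2118]  S=[1.1646]  K=[0.4690; -0.4869]  nu=[2.1541]  x^+=[-1.4550, -0.2748]  P^+=[0.2672 -0.1905; -0.1905 1.9357]
step 3: x^-=[-1.2774, -0.0077]  P^-=[0.4862 -0.6236; -0.6236 2.9886]  S=[1.1460]  K=[0.4514; -0.6746]  nu=[0.9170]  x^+=[-0.8634, -0.6262]  P^+=[0.2526 -0.2746; -0.2746 2.4672]

P_post[0,1] = -0.2746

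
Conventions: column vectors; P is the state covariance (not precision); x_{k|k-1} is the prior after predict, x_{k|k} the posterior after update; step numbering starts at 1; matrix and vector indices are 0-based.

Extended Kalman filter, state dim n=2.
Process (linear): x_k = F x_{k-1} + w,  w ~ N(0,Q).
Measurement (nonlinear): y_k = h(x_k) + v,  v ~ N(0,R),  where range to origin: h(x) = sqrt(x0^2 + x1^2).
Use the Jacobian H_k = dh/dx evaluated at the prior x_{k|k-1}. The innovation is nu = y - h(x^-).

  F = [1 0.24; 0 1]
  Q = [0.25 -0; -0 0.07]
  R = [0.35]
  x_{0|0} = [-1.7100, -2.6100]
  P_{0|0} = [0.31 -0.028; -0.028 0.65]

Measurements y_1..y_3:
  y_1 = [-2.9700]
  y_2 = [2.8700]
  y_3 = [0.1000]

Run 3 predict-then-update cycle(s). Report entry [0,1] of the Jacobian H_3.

H_jac[0,1] = 0.7037

step 1: x^-=[-2.3364, -2.6100]  P^-=[0.5840 0.1280; 0.1280 0.7200]  H_jac=[-0.6670 -0.7451]  S=[1.1367]  K=[-0.4266; -0.5470]  nu=[-6.4730]  x^+=[0.4247, 0.9310]  P^+=[0.3772 -0.1373; -0.1373 0.3798]
step 2: x^-=[0.6482, 0.9310]  P^-=[0.5832 -0.0461; -0.0461 0.4498]  H_jac=[0.5714 0.8207]  S=[0.8001]  K=[0.3692; 0.4285]  nu=[1.7356]  x^+=[1.2889, 1.6746]  P^+=[0.4741 -0.1727; -0.1727 0.3029]
step 3: x^-=[1.6908, 1.6746]  P^-=[0.6587 -0.0999; -0.0999 0.3729]  H_jac=[0.7105 0.7037]  S=[0.7672]  K=[0.5183; 0.2495]  nu=[-2.2798]  x^+=[0.5092, 1.1058]  P^+=[0.4526 -0.1992; -0.1992 0.3252]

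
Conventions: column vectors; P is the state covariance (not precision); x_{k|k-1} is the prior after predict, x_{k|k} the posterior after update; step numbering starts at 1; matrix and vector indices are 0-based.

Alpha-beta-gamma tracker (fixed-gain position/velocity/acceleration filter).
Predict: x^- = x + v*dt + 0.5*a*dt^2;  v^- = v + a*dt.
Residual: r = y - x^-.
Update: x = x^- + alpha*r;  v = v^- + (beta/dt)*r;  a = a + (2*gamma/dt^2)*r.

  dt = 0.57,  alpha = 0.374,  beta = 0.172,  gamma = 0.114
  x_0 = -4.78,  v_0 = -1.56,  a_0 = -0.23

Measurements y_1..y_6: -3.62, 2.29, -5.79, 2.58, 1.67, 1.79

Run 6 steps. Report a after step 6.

a_post = -3.1812

step 1: x_pred=-5.7066  r=2.0866  x^+=-4.9262  v^+=-1.0615  a^+=1.2343
step 2: x_pred=-5.3307  r=7.6207  x^+=-2.4806  v^+=1.9416  a^+=6.5821
step 3: x_pred=-0.3046  r=-5.4854  x^+=-2.3561  v^+=4.0382  a^+=2.7327
step 4: x_pred=0.3896  r=2.1904  x^+=1.2088  v^+=6.2568  a^+=4.2698
step 5: x_pred=5.4688  r=-3.7988  x^+=4.0481  v^+=7.5443  a^+=1.6040
step 6: x_pred=8.6089  r=-6.8189  x^+=6.0586  v^+=6.4010  a^+=-3.1812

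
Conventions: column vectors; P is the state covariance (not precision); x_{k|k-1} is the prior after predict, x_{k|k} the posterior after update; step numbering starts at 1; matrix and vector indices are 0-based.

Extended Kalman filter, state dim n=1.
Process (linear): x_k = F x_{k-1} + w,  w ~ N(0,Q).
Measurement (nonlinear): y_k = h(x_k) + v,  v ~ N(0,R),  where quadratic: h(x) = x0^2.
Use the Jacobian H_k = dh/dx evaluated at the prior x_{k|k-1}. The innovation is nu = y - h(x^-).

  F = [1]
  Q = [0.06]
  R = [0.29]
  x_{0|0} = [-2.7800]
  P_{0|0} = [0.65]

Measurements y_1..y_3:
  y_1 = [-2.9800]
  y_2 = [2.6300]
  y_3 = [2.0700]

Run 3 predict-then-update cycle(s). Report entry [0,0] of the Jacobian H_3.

step 1: x^-=[-2.7800]  P^-=[0.7100]  H_jac=[-5.5600]  S=[22.2387]  K=[-0.1775]  nu=[-10.7084]  x^+=[-0.8791]  P^+=[0.0093]
step 2: x^-=[-0.8791]  P^-=[0.0693]  H_jac=[-1.7583]  S=[0.5041]  K=[-0.2416]  nu=[1.8571]  x^+=[-1.3278]  P^+=[0.0398]
step 3: x^-=[-1.3278]  P^-=[0.0998]  H_jac=[-2.6555]  S=[0.9941]  K=[-0.2667]  nu=[0.3071]  x^+=[-1.4097]  P^+=[0.0291]

H_jac[0,0] = -2.6555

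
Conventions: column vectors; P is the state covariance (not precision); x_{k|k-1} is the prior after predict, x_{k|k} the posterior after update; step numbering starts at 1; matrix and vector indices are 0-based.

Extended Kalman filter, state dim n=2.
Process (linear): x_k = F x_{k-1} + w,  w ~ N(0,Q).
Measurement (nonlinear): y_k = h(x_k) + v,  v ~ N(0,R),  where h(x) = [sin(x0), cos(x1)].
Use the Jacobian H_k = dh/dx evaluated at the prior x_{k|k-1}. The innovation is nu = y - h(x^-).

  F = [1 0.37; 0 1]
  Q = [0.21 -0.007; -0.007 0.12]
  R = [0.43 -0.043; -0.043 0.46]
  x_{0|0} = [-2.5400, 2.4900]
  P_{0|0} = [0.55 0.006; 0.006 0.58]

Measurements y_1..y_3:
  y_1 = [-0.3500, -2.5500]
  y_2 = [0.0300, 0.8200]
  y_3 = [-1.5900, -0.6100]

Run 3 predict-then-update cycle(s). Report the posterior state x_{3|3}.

x_post = [2.1717, 4.0517]

step 1: x^-=[-1.6187, 2.4900]  P^-=[0.8438 0.2136; 0.2136 0.7000]  H_jac=[-0.0479 0.0000; 0.0000 -0.6065]  S=[0.4319 -0.0368; -0.0368 0.7175]  K=[-0.1094 -0.1862; -0.0744 -0.5955]  nu=[0.6489, -1.7549]  x^+=[-1.3630, 3.4868]  P^+=[0.8153 0.1335; 0.1335 0.4464]
step 2: x^-=[-0.0729, 3.4868]  P^-=[1.1852 0.2916; 0.2916 0.5664]  H_jac=[0.9973 0.0000; 0.0000 0.3384]  S=[1.6089 0.0554; 0.0554 0.5249]  K=[0.7309 0.1108; 0.1688 0.3474]  nu=[0.1028, 1.7610]  x^+=[0.1975, 4.1158]  P^+=[0.3103 0.0578; 0.0578 0.4508]
step 3: x^-=[1.7203, 4.1158]  P^-=[0.6248 0.2176; 0.2176 0.5708]  H_jac=[-0.1490 0.0000; 0.0000 0.8273]  S=[0.4439 -0.0698; -0.0698 0.8506]  K=[-0.1787 0.1969; 0.0145 0.5563]  nu=[-2.5788, -0.0482]  x^+=[2.1717, 4.0517]  P^+=[0.5727 0.1188; 0.1188 0.3086]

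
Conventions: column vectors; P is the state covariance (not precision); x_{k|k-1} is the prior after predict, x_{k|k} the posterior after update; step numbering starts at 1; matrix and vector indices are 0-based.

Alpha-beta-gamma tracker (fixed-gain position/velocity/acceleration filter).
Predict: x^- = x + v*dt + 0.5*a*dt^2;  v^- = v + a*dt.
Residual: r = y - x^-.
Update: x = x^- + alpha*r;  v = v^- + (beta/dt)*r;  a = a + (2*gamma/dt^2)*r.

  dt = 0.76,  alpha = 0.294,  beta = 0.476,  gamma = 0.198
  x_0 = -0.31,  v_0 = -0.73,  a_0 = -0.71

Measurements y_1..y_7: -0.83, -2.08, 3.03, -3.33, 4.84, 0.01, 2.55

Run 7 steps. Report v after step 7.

v_post = -1.2145

step 1: x_pred=-1.0698  r=0.2398  x^+=-0.9993  v^+=-1.1194  a^+=-0.5456
step 2: x_pred=-2.0076  r=-0.0724  x^+=-2.0289  v^+=-1.5793  a^+=-0.5952
step 3: x_pred=-3.4011  r=6.4311  x^+=-1.5103  v^+=1.9962  a^+=3.8139
step 4: x_pred=1.1082  r=-4.4382  x^+=-0.1966  v^+=2.1151  a^+=0.7711
step 5: x_pred=1.6335  r=3.2065  x^+=2.5762  v^+=4.7094  a^+=2.9694
step 6: x_pred=7.0129  r=-7.0029  x^+=4.9541  v^+=2.5801  a^+=-1.8317
step 7: x_pred=6.3859  r=-3.8359  x^+=5.2582  v^+=-1.2145  a^+=-4.4616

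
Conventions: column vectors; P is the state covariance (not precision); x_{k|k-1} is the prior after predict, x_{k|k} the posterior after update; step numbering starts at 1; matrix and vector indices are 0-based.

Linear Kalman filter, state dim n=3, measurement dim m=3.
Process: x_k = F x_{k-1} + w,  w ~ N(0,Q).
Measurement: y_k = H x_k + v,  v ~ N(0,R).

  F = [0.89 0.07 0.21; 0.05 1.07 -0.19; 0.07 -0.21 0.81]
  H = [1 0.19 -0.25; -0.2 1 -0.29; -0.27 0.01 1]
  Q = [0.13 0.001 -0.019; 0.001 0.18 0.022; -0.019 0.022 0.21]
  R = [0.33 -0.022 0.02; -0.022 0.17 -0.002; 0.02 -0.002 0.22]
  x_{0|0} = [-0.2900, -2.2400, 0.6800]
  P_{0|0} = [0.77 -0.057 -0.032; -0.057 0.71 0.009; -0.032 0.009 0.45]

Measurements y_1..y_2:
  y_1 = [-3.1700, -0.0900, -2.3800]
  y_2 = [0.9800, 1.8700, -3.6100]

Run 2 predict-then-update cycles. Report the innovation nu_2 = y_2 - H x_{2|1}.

innov = [3.2605, 2.1705, -2.9482]

step 1: x^-=[-0.2721, -2.5405, 1.0009]  P^-=[0.7444 0.0230 0.0820; 0.0230 1.0019 -0.2005; 0.0820 -0.2005 0.5353]  S=[1.1308 0.1219 -0.2639; 0.1219 1.3633 -0.3232; -0.2639 -0.3232 0.7613]  K=[0.6627 -0.1685 0.0022; 0.1804 0.7913 0.1401; 0.0852 -0.1272 0.6470]  nu=[-2.1650, 2.6863, -3.4290]  x^+=[-2.1672, -1.2858, -1.7439]  P^+=[0.2368 0.0267 0.0778; 0.0267 0.1468 0.0386; 0.0778 0.0386 0.1649]
step 2: x^-=[-2.3850, -1.1528, -1.2942]  P^-=[0.3591 0.0373 0.0745; 0.0373 0.3403 0.0033; 0.0745 0.0033 0.3207]  S=[0.6980 0.0111 -0.0779; 0.0111 0.5435 -0.0882; -0.0779 -0.0882 0.5266]  K=[0.5012 -0.1113 0.0135; 0.1484 0.6272 0.1205; 0.0571 -0.1025 0.5622]  nu=[3.2605, 2.1705, -2.9482]  x^+=[-1.0324, 0.3369, -2.9881]  P^+=[0.1790 0.0236 0.0613; 0.0236 0.1175 0.0334; 0.0613 0.0334 0.1413]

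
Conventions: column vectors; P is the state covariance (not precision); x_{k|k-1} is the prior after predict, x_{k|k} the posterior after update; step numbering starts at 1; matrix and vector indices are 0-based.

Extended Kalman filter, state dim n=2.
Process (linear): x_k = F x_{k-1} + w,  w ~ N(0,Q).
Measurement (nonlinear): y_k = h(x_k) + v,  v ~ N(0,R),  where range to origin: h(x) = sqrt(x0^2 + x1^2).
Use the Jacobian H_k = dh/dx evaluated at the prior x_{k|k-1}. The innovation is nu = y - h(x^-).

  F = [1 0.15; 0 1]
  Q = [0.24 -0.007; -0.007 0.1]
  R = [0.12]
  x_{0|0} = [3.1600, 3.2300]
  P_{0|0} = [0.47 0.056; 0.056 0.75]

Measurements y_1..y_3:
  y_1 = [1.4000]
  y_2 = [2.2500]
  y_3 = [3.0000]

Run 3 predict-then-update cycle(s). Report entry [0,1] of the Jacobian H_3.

step 1: x^-=[3.6445, 3.2300]  P^-=[0.7437 0.1615; 0.1615 0.8500]  H_jac=[0.7484 0.6633]  S=[1.0708]  K=[0.6198; 0.6394]  nu=[-3.4698]  x^+=[1.4939, 1.0114]  P^+=[0.3323 -0.2628; -0.2628 0.4123]
step 2: x^-=[1.6456, 1.0114]  P^-=[0.5028 -0.2080; -0.2080 0.5123]  H_jac=[0.8519 0.5236]  S=[0.4398]  K=[0.7263; 0.2070]  nu=[0.3184]  x^+=[1.8769, 1.0773]  P^+=[0.2708 -0.2741; -0.2741 0.4934]
step 3: x^-=[2.0385, 1.0773]  P^-=[0.4396 -0.2071; -0.2071 0.5934]  H_jac=[0.8841 0.4673]  S=[0.4221]  K=[0.6916; 0.2231]  nu=[0.6944]  x^+=[2.5187, 1.2323]  P^+=[0.2377 -0.2722; -0.2722 0.5724]

H_jac[0,1] = 0.4673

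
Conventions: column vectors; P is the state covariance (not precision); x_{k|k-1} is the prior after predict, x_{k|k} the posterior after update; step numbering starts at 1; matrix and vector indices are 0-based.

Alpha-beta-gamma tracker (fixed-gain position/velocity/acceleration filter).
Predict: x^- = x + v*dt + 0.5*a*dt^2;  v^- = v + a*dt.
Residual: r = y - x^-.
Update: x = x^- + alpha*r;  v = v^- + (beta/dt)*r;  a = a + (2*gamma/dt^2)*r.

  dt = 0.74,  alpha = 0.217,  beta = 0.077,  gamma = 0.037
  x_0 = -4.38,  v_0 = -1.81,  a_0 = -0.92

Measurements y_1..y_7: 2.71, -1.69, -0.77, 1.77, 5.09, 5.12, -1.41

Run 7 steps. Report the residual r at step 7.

resid = -10.7055

step 1: x_pred=-5.9713  r=8.6813  x^+=-4.0875  v^+=-1.5875  a^+=0.2531
step 2: x_pred=-5.1929  r=3.5029  x^+=-4.4328  v^+=-1.0357  a^+=0.7265
step 3: x_pred=-5.0002  r=4.2302  x^+=-4.0823  v^+=-0.0579  a^+=1.2982
step 4: x_pred=-3.7696  r=5.5396  x^+=-2.5675  v^+=1.4792  a^+=2.0468
step 5: x_pred=-0.9125  r=6.0025  x^+=0.3900  v^+=3.6184  a^+=2.8579
step 6: x_pred=3.8501  r=1.2699  x^+=4.1257  v^+=5.8654  a^+=3.0295
step 7: x_pred=9.2955  r=-10.7055  x^+=6.9724  v^+=6.9933  a^+=1.5828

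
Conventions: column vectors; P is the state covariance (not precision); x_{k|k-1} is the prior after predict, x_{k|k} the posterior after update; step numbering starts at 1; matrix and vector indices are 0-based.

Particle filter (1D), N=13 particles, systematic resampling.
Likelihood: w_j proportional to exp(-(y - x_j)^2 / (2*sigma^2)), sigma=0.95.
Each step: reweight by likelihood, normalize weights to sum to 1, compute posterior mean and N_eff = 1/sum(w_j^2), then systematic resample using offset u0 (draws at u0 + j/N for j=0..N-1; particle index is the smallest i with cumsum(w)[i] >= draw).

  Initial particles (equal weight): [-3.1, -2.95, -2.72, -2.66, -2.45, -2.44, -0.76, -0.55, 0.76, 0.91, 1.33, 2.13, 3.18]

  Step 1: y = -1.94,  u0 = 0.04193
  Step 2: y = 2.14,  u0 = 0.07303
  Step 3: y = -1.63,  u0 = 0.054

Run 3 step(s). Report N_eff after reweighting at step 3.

step 1: w=[0.0934, 0.1119, 0.1405, 0.1477, 0.1704, 0.1714, 0.0910, 0.0675, 0.0035, 0.0022, 0.0005, 0.0000, 0.0000]  mean=-2.3313  Neff=7.4587  idx=[0, 1, 1, 2, 3, 3, 4, 4, 4, 5, 5, 6, 7]
step 2: w=[0.0000, 0.0000, 0.0000, 0.0001, 0.0001, 0.0001, 0.0003, 0.0003, 0.0003, 0.0003, 0.0003, 0.3423, 0.6558]  mean=-0.6256  Neff=1.8273  idx=[11, 11, 11, 11, 12, 12, 12, 12, 12, 12, 12, 12, 12]
step 3: w=[0.0895, 0.0895, 0.0895, 0.0895, 0.0713, 0.0713, 0.0713, 0.0713, 0.0713, 0.0713, 0.0713, 0.0713, 0.0713]  mean=-0.6252  Neff=12.8474  idx=[0, 1, 2, 3, 4, 5, 6, 7, 8, 9, 10, 11, 12]

N_eff = 12.8474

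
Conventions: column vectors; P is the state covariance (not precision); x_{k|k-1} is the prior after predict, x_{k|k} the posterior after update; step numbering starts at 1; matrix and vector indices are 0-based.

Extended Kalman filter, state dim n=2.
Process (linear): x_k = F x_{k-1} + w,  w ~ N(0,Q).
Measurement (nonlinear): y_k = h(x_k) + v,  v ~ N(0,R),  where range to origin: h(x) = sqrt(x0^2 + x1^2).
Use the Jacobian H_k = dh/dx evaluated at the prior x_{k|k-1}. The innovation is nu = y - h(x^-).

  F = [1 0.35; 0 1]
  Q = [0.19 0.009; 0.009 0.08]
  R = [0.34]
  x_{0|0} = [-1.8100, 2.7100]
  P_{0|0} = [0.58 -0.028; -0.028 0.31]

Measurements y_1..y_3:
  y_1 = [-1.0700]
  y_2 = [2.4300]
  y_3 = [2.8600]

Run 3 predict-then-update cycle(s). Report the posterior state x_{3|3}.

x_post = [2.1895, 1.5811]

step 1: x^-=[-0.8615, 2.7100]  P^-=[0.7884 0.0895; 0.0895 0.3900]  H_jac=[-0.3030 0.9530]  S=[0.7149]  K=[-0.2148; 0.4820]  nu=[-3.9136]  x^+=[-0.0209, 0.8237]  P^+=[0.7554 0.1635; 0.1635 0.2239]
step 2: x^-=[0.2674, 0.8237]  P^-=[1.0873 0.2509; 0.2509 0.3039]  H_jac=[0.3088 0.9511]  S=[0.8660]  K=[0.6632; 0.4233]  nu=[1.5640]  x^+=[1.3047, 1.4857]  P^+=[0.7064 0.0078; 0.0078 0.1488]
step 3: x^-=[1.8247, 1.4857]  P^-=[0.9200 0.0688; 0.0688 0.2288]  H_jac=[0.7755 0.6314]  S=[1.0519]  K=[0.7196; 0.1881]  nu=[0.5070]  x^+=[2.1895, 1.5811]  P^+=[0.3754 -0.0735; -0.0735 0.1916]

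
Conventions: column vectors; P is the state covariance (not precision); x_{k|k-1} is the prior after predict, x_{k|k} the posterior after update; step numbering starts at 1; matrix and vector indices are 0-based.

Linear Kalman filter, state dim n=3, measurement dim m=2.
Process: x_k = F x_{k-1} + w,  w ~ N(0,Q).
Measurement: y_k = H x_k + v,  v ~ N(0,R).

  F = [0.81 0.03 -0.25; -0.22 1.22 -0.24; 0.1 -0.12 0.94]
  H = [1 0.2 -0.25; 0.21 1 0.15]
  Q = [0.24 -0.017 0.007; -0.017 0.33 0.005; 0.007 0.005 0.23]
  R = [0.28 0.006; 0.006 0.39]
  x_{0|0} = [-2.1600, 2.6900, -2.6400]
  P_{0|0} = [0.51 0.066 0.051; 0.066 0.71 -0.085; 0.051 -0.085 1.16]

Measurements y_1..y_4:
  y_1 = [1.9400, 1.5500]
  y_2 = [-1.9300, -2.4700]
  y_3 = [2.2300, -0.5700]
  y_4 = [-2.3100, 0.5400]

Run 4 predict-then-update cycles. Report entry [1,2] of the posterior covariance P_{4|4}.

step 1: x^-=[-1.0089, 4.3906, -3.0204]  P^-=[0.6316 0.0719 -0.2005; 0.0719 1.4980 -0.4738; -0.2005 -0.4738 1.2975]  S=[1.2290 0.5492; 0.5492 1.8205]  K=[0.6051 -0.0867; 0.0517 0.7765; -0.4916 -0.0282]  nu=[1.3157, -2.1757]  x^+=[-0.0241, 2.7691, -3.6059]  P^+=[0.2255 -0.0995 0.1466; -0.0995 0.3529 -0.1923; 0.1466 -0.1923 0.9839]
step 2: x^-=[0.9650, 4.2490, -3.7242]  P^-=[0.3884 -0.0433 -0.1011; -0.0433 1.1044 -0.5483; -0.1011 -0.5483 1.1800]  S=[0.8744 0.3298; 0.3298 1.3490]  K=[0.5032 -0.1059; 0.0843 0.7303; -0.5162 -0.1647]  nu=[-4.6759, -6.3630]  x^+=[-0.7138, -0.7925, -0.2620]  P^+=[0.1871 -0.0943 0.1118; -0.0943 0.3380 -0.2190; 0.1118 -0.2190 0.8543]
step 3: x^-=[-0.5364, -0.7469, -0.2226]  P^-=[0.3698 -0.0265 -0.1013; -0.0265 1.0820 -0.5386; -0.1013 -0.5386 1.0643]  S=[0.8535 0.3411; 0.3411 1.3332]  K=[0.4968 -0.1002; 0.0910 0.7235; -0.4864 -0.1757]  nu=[2.8601, 0.3229]  x^+=[0.8521, -0.2529, -1.6705]  P^+=[0.1798 -0.0880 0.0946; -0.0880 0.3321 -0.2058; 0.0946 -0.2058 0.7629]
step 4: x^-=[1.1003, -0.0951, -1.4547]  P^-=[0.3664 -0.0265 -0.0929; -0.0265 1.0546 -0.4965; -0.0929 -0.4965 0.9770]  S=[0.8352 0.3298; 0.3298 1.3169]  K=[0.4985 -0.0971; 0.0857 0.7186; -0.4570 -0.1661]  nu=[-3.7549, 0.6222]  x^+=[-0.8322, 0.0304, 0.1579]  P^+=[0.1783 -0.0857 0.0888; -0.0857 0.3278 -0.1936; 0.0888 -0.1936 0.7162]

P_post[1,2] = -0.1936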